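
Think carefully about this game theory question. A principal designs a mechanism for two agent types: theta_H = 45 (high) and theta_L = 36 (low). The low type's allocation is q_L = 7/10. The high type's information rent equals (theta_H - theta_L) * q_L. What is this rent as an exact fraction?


Step 1: theta_H - theta_L = 45 - 36 = 9
Step 2: Information rent = (theta_H - theta_L) * q_L
Step 3: = 9 * 7/10
Step 4: = 63/10

63/10


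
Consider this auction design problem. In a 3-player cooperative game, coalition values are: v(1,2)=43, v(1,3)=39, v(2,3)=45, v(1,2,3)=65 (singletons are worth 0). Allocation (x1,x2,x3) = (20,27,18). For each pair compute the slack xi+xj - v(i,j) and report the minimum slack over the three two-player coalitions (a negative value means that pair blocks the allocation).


Step 1: Slack for coalition (1,2): x1+x2 - v12 = 47 - 43 = 4
Step 2: Slack for coalition (1,3): x1+x3 - v13 = 38 - 39 = -1
Step 3: Slack for coalition (2,3): x2+x3 - v23 = 45 - 45 = 0
Step 4: Minimum slack = min(4, -1, 0) = -1, attained by (1,3); coalition (1,3) can block (slack < 0), so the allocation is not in the core

-1


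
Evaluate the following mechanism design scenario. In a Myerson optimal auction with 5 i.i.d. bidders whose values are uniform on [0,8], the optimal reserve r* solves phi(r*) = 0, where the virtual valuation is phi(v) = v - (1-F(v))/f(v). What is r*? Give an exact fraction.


Step 1: For U[0,8], F(v) = v/8 and f(v) = 1/8
Step 2: phi(v) = v - (1 - v/8)/(1/8) = v - (8 - v) = 2v - 8
Step 3: Set phi(r*) = 0: 2r* - 8 = 0
Step 4: r* = 8/2 = 4 (the number of bidders n = 5 does not enter)

4


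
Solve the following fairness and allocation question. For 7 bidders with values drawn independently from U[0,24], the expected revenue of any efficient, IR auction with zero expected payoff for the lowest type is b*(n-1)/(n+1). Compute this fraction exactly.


Step 1: By Revenue Equivalence, expected revenue = b*(n-1)/(n+1)
Step 2: Substituting n = 7, b = 24
Step 3: Revenue = 24*(7-1)/(7+1) = 24*6/8
Step 4: Revenue = 144/8 = 18

18


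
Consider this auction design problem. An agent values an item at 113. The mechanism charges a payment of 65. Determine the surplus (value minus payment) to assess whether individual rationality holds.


Step 1: Surplus = value - payment = 113 - 65 = 48
Step 2: IR is satisfied (surplus >= 0)

48


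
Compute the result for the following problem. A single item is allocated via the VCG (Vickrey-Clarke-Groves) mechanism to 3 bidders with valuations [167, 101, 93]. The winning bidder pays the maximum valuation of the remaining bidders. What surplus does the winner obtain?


Step 1: The winner is the agent with the highest value: agent 0 with value 167
Step 2: Values of other agents: [101, 93]
Step 3: VCG payment = max of others' values = 101
Step 4: Surplus = 167 - 101 = 66

66


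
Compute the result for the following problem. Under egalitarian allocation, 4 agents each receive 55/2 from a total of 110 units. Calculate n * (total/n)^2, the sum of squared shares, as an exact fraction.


Step 1: Each agent's share = 110/4 = 55/2
Step 2: Square of each share = (55/2)^2 = 3025/4
Step 3: Sum of squares = 4 * 3025/4 = 3025

3025


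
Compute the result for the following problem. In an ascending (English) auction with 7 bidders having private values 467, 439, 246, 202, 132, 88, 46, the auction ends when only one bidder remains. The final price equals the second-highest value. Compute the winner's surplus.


Step 1: Identify the highest value: 467
Step 2: Identify the second-highest value: 439
Step 3: The final price = second-highest value = 439
Step 4: Surplus = 467 - 439 = 28

28


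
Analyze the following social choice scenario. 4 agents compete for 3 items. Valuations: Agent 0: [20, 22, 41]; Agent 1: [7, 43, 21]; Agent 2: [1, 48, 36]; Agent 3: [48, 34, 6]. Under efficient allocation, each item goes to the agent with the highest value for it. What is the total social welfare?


Step 1: For each item, find the maximum value among all agents.
Step 2: Item 0 -> Agent 3 (value 48)
Step 3: Item 1 -> Agent 2 (value 48)
Step 4: Item 2 -> Agent 0 (value 41)
Step 5: Total welfare = 48 + 48 + 41 = 137

137


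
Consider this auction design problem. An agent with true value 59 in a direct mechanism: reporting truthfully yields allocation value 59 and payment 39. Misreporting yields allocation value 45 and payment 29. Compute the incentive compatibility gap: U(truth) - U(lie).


Step 1: U(truth) = value - payment = 59 - 39 = 20
Step 2: U(lie) = allocation - payment = 45 - 29 = 16
Step 3: IC gap = 20 - 16 = 4

4


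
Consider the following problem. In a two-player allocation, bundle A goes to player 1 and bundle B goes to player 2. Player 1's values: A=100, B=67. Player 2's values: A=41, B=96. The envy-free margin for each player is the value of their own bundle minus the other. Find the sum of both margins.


Step 1: Player 1's margin = v1(A) - v1(B) = 100 - 67 = 33
Step 2: Player 2's margin = v2(B) - v2(A) = 96 - 41 = 55
Step 3: Total margin = 33 + 55 = 88

88


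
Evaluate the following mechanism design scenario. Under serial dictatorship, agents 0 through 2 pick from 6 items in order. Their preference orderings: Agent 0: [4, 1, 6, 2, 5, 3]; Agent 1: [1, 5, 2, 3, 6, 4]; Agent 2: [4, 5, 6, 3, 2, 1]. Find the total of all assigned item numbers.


Step 1: Agent 0 picks item 4
Step 2: Agent 1 picks item 1
Step 3: Agent 2 picks item 5
Step 4: Sum = 4 + 1 + 5 = 10

10


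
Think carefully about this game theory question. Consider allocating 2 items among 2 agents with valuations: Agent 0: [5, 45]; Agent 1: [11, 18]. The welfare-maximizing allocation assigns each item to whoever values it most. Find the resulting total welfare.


Step 1: For each item, find the maximum value among all agents.
Step 2: Item 0 -> Agent 1 (value 11)
Step 3: Item 1 -> Agent 0 (value 45)
Step 4: Total welfare = 11 + 45 = 56

56


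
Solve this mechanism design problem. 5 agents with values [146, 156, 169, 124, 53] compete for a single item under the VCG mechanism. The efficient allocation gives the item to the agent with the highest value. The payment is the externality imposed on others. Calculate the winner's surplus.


Step 1: The winner is the agent with the highest value: agent 2 with value 169
Step 2: Values of other agents: [146, 156, 124, 53]
Step 3: VCG payment = max of others' values = 156
Step 4: Surplus = 169 - 156 = 13

13


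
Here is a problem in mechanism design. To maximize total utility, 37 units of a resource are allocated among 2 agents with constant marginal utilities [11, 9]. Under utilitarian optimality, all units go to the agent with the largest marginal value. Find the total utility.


Step 1: The marginal utilities are [11, 9]
Step 2: The highest marginal utility is 11
Step 3: All 37 units go to that agent
Step 4: Total utility = 11 * 37 = 407

407


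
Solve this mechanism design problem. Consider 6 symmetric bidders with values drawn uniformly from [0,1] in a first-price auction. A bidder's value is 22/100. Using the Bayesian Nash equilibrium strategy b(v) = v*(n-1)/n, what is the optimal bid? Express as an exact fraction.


Step 1: The symmetric BNE bidding function is b(v) = v * (n-1) / n
Step 2: Substitute v = 11/50 and n = 6
Step 3: b = 11/50 * 5/6
Step 4: b = 11/60

11/60


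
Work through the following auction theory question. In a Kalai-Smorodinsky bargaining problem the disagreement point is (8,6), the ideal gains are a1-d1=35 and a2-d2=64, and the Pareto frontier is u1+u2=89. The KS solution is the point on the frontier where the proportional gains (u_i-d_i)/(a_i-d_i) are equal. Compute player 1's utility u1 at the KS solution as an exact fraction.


Step 1: At the KS point, (u1-d1)/r1 = (u2-d2)/r2 = t and u1+u2 = 89
Step 2: u1 = d1 + r1*t and u2 = d2 + r2*t, so (d1 + r1*t) + (d2 + r2*t) = 89
Step 3: t = (89 - 8 - 6)/(35 + 64) = 75/99 = 25/33
Step 4: u1 = d1 + r1*t = 8 + 35 * 25/33 = 1139/33
Step 5: (Check: u2 = d2 + r2*t = 1798/33; u1+u2 = 1139/33 + 1798/33 = 89, on the frontier.)

1139/33


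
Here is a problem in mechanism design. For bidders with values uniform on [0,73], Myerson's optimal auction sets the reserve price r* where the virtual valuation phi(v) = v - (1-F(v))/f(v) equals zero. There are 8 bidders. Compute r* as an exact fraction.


Step 1: For U[0,73], F(v) = v/73 and f(v) = 1/73
Step 2: phi(v) = v - (1 - v/73)/(1/73) = v - (73 - v) = 2v - 73
Step 3: Set phi(r*) = 0: 2r* - 73 = 0
Step 4: r* = 73/2 (the number of bidders n = 8 does not enter)

73/2


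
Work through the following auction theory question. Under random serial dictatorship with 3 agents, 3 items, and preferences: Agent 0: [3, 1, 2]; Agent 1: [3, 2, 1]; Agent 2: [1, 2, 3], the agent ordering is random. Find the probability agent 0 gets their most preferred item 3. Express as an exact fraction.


Step 1: Agent 0 wants item 3
Step 2: There are 6 possible orderings of agents
Step 3: In 3 orderings, agent 0 gets item 3
Step 4: Probability = 3/6 = 1/2

1/2


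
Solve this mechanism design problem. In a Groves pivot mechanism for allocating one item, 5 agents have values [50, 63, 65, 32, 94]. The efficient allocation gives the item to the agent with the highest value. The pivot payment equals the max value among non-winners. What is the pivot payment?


Step 1: The efficient winner is agent 4 with value 94
Step 2: Other agents' values: [50, 63, 65, 32]
Step 3: Pivot payment = max(others) = 65
Step 4: The winner pays 65

65


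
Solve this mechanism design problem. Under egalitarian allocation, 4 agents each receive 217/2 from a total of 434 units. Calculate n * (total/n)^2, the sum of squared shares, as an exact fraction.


Step 1: Each agent's share = 434/4 = 217/2
Step 2: Square of each share = (217/2)^2 = 47089/4
Step 3: Sum of squares = 4 * 47089/4 = 47089

47089


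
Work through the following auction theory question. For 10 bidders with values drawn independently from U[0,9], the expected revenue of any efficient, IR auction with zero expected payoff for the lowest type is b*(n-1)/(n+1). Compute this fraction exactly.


Step 1: By Revenue Equivalence, expected revenue = b*(n-1)/(n+1)
Step 2: Substituting n = 10, b = 9
Step 3: Revenue = 9*(10-1)/(10+1) = 9*9/11
Step 4: Revenue = 81/11

81/11


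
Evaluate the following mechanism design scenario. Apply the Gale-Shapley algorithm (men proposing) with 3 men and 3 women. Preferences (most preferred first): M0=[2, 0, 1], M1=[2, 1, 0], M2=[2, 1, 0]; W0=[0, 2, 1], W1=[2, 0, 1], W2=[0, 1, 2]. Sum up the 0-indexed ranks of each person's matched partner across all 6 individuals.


Step 1: Run Gale-Shapley (men propose, women hold best offer):
  M0 proposes to W2; she accepts
  M1 proposes to W2; rejected
  M1 proposes to W1; she accepts
  M2 proposes to W2; rejected
  M2 proposes to W1; she switches from M1
  M1 proposes to W0; she accepts
Step 2: Final matching: W0-M1, W1-M2, W2-M0
Step 3: 0-indexed ranks (man's rank of his match, then woman's): 2 + 2 + 1 + 0 + 0 + 0
Step 4: Total rank sum = 5

5


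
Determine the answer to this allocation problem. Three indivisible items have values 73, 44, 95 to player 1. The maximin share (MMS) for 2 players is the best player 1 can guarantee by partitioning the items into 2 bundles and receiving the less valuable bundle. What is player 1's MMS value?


Step 1: Item values = 73, 44, 95
Step 2: Enumerate all 2-bundle partitions and take the smaller bundle:
  Partition 1: {73} vs {44,95} -> bundles 73, 139; min = 73
  Partition 2: {44} vs {73,95} -> bundles 44, 168; min = 44
  Partition 3: {95} vs {73,44} -> bundles 95, 117; min = 95
Step 3: MMS = max(73, 44, 95) = 95

95


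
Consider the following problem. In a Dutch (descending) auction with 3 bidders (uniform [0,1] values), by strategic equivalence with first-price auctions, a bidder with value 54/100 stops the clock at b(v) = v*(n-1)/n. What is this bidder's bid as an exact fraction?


Step 1: Dutch auctions are strategically equivalent to first-price auctions
Step 2: The equilibrium bid is b(v) = v*(n-1)/n
Step 3: b = 27/50 * 2/3
Step 4: b = 9/25

9/25


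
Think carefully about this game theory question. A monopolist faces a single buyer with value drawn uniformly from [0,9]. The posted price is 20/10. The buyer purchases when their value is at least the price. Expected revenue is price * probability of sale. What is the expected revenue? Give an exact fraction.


Step 1: Posted price r = 2, value support [0,9]
Step 2: P(v >= r) = (9 - 2)/9 = 7/9
Step 3: Expected revenue = r * P(v >= r) = 2 * 7/9
Step 4: Revenue = 14/9

14/9


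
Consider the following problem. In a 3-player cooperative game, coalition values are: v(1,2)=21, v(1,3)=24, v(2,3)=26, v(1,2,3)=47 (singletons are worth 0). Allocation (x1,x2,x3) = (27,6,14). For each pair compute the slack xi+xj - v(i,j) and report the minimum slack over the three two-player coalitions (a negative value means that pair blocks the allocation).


Step 1: Slack for coalition (1,2): x1+x2 - v12 = 33 - 21 = 12
Step 2: Slack for coalition (1,3): x1+x3 - v13 = 41 - 24 = 17
Step 3: Slack for coalition (2,3): x2+x3 - v23 = 20 - 26 = -6
Step 4: Minimum slack = min(12, 17, -6) = -6, attained by (2,3); coalition (2,3) can block (slack < 0), so the allocation is not in the core

-6


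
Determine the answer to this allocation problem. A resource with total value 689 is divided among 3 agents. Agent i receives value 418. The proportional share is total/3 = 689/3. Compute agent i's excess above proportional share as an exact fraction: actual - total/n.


Step 1: Proportional share = 689/3
Step 2: Agent's actual allocation = 418
Step 3: Excess = 418 - 689/3 = 565/3

565/3


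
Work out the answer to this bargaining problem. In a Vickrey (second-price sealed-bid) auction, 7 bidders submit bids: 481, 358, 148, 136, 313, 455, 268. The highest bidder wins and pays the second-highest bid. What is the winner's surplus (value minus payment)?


Step 1: Sort bids in descending order: 481, 455, 358, 313, 268, 148, 136
Step 2: The winning bid is the highest: 481
Step 3: The payment equals the second-highest bid: 455
Step 4: Surplus = winner's bid - payment = 481 - 455 = 26

26


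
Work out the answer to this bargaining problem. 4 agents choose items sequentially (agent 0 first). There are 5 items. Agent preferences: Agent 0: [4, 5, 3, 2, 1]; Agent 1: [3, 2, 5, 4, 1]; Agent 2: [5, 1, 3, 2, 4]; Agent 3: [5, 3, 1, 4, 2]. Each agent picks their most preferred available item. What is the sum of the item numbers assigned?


Step 1: Agent 0 picks item 4
Step 2: Agent 1 picks item 3
Step 3: Agent 2 picks item 5
Step 4: Agent 3 picks item 1
Step 5: Sum = 4 + 3 + 5 + 1 = 13

13


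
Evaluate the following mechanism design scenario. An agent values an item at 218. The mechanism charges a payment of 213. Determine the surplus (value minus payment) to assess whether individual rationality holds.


Step 1: Surplus = value - payment = 218 - 213 = 5
Step 2: IR is satisfied (surplus >= 0)

5


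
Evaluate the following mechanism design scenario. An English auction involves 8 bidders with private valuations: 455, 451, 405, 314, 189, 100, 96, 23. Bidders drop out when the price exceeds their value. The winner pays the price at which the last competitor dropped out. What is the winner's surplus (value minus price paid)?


Step 1: Identify the highest value: 455
Step 2: Identify the second-highest value: 451
Step 3: The final price = second-highest value = 451
Step 4: Surplus = 455 - 451 = 4

4


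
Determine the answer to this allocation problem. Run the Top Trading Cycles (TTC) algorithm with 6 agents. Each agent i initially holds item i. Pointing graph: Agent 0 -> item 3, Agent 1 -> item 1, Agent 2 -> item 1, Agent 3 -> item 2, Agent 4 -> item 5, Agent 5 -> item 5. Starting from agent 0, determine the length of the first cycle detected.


Step 1: Trace the pointer graph from agent 0: 0 -> 3 -> 2 -> 1 -> 1
Step 2: A cycle is detected when we revisit agent 1
Step 3: The cycle is: 1 -> 1
Step 4: Cycle length = 1

1


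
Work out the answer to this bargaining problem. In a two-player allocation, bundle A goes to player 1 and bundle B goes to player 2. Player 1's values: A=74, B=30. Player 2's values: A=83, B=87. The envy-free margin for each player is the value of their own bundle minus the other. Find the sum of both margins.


Step 1: Player 1's margin = v1(A) - v1(B) = 74 - 30 = 44
Step 2: Player 2's margin = v2(B) - v2(A) = 87 - 83 = 4
Step 3: Total margin = 44 + 4 = 48

48


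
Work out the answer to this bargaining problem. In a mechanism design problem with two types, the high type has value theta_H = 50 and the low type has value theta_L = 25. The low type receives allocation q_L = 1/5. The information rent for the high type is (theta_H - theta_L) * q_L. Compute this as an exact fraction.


Step 1: theta_H - theta_L = 50 - 25 = 25
Step 2: Information rent = (theta_H - theta_L) * q_L
Step 3: = 25 * 1/5
Step 4: = 5

5


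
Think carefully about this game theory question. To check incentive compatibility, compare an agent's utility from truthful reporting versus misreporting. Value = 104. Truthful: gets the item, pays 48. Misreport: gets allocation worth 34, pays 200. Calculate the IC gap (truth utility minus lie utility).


Step 1: U(truth) = value - payment = 104 - 48 = 56
Step 2: U(lie) = allocation - payment = 34 - 200 = -166
Step 3: IC gap = 56 - (-166) = 222

222


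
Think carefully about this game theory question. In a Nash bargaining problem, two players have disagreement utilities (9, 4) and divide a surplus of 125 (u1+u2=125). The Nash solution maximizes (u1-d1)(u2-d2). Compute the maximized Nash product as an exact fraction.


Step 1: The Nash solution splits surplus symmetrically above the disagreement point
Step 2: u1 = (total + d1 - d2)/2 = (125 + 9 - 4)/2 = 65
Step 3: u2 = (total - d1 + d2)/2 = (125 - 9 + 4)/2 = 60
Step 4: Nash product = (65 - 9) * (60 - 4)
Step 5: = 56 * 56 = 3136

3136


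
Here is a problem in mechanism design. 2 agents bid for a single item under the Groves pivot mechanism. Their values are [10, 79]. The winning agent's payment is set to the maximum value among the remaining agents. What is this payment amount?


Step 1: The efficient winner is agent 1 with value 79
Step 2: Other agents' values: [10]
Step 3: Pivot payment = max(others) = 10
Step 4: The winner pays 10

10


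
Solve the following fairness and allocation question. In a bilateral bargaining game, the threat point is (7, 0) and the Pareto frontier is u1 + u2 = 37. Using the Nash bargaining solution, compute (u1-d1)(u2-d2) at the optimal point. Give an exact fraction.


Step 1: The Nash solution splits surplus symmetrically above the disagreement point
Step 2: u1 = (total + d1 - d2)/2 = (37 + 7 - 0)/2 = 22
Step 3: u2 = (total - d1 + d2)/2 = (37 - 7 + 0)/2 = 15
Step 4: Nash product = (22 - 7) * (15 - 0)
Step 5: = 15 * 15 = 225

225


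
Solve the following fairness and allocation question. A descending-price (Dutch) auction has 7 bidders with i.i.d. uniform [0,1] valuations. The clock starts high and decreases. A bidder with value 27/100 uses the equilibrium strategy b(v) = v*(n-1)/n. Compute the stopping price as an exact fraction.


Step 1: Dutch auctions are strategically equivalent to first-price auctions
Step 2: The equilibrium bid is b(v) = v*(n-1)/n
Step 3: b = 27/100 * 6/7
Step 4: b = 81/350

81/350


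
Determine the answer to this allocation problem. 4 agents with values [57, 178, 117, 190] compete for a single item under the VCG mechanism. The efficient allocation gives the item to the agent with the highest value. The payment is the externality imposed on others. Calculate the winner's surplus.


Step 1: The winner is the agent with the highest value: agent 3 with value 190
Step 2: Values of other agents: [57, 178, 117]
Step 3: VCG payment = max of others' values = 178
Step 4: Surplus = 190 - 178 = 12

12


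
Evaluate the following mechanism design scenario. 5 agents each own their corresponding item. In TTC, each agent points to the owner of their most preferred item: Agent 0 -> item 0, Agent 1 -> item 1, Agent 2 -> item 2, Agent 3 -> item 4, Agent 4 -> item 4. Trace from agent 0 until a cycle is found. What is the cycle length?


Step 1: Trace the pointer graph from agent 0: 0 -> 0
Step 2: A cycle is detected when we revisit agent 0
Step 3: The cycle is: 0 -> 0
Step 4: Cycle length = 1

1


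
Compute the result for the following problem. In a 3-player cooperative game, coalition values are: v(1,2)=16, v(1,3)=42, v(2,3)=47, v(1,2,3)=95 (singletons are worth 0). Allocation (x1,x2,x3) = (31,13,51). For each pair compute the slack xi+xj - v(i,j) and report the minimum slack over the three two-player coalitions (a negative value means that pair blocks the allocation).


Step 1: Slack for coalition (1,2): x1+x2 - v12 = 44 - 16 = 28
Step 2: Slack for coalition (1,3): x1+x3 - v13 = 82 - 42 = 40
Step 3: Slack for coalition (2,3): x2+x3 - v23 = 64 - 47 = 17
Step 4: Minimum slack = min(28, 40, 17) = 17, attained by (2,3); no pair can gain by deviating, so the allocation is in the core

17


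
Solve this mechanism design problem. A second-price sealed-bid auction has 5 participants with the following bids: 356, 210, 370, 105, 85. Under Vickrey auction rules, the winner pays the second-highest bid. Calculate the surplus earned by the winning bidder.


Step 1: Sort bids in descending order: 370, 356, 210, 105, 85
Step 2: The winning bid is the highest: 370
Step 3: The payment equals the second-highest bid: 356
Step 4: Surplus = winner's bid - payment = 370 - 356 = 14

14


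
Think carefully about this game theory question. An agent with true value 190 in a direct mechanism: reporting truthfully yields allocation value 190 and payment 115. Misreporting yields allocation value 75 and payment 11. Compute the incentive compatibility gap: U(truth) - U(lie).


Step 1: U(truth) = value - payment = 190 - 115 = 75
Step 2: U(lie) = allocation - payment = 75 - 11 = 64
Step 3: IC gap = 75 - 64 = 11

11


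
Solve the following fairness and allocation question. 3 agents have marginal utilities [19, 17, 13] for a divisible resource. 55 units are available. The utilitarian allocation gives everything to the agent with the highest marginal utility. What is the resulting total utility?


Step 1: The marginal utilities are [19, 17, 13]
Step 2: The highest marginal utility is 19
Step 3: All 55 units go to that agent
Step 4: Total utility = 19 * 55 = 1045

1045


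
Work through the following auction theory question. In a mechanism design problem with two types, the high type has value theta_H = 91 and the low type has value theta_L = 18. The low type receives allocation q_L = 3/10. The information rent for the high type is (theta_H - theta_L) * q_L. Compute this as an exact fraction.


Step 1: theta_H - theta_L = 91 - 18 = 73
Step 2: Information rent = (theta_H - theta_L) * q_L
Step 3: = 73 * 3/10
Step 4: = 219/10

219/10


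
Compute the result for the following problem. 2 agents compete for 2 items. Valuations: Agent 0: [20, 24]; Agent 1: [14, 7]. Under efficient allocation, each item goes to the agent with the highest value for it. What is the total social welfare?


Step 1: For each item, find the maximum value among all agents.
Step 2: Item 0 -> Agent 0 (value 20)
Step 3: Item 1 -> Agent 0 (value 24)
Step 4: Total welfare = 20 + 24 = 44

44


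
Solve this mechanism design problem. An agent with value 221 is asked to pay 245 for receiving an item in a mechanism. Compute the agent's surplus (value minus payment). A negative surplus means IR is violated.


Step 1: Surplus = value - payment = 221 - 245 = -24
Step 2: IR is violated (surplus < 0)

-24


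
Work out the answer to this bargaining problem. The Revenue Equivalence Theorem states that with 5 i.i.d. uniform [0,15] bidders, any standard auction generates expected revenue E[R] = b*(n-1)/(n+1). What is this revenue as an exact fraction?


Step 1: By Revenue Equivalence, expected revenue = b*(n-1)/(n+1)
Step 2: Substituting n = 5, b = 15
Step 3: Revenue = 15*(5-1)/(5+1) = 15*4/6
Step 4: Revenue = 60/6 = 10

10


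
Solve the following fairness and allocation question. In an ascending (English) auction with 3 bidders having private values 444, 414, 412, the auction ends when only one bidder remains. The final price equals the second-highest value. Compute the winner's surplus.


Step 1: Identify the highest value: 444
Step 2: Identify the second-highest value: 414
Step 3: The final price = second-highest value = 414
Step 4: Surplus = 444 - 414 = 30

30


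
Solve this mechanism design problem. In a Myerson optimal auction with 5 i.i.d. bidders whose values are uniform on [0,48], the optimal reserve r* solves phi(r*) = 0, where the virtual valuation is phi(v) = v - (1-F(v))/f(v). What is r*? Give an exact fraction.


Step 1: For U[0,48], F(v) = v/48 and f(v) = 1/48
Step 2: phi(v) = v - (1 - v/48)/(1/48) = v - (48 - v) = 2v - 48
Step 3: Set phi(r*) = 0: 2r* - 48 = 0
Step 4: r* = 48/2 = 24 (the number of bidders n = 5 does not enter)

24


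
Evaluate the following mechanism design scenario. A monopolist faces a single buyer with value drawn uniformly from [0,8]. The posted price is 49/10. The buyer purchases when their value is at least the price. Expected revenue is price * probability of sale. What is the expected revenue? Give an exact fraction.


Step 1: Posted price r = 49/10, value support [0,8]
Step 2: P(v >= r) = (8 - 49/10)/8 = 31/80
Step 3: Expected revenue = r * P(v >= r) = 49/10 * 31/80
Step 4: Revenue = 1519/800

1519/800


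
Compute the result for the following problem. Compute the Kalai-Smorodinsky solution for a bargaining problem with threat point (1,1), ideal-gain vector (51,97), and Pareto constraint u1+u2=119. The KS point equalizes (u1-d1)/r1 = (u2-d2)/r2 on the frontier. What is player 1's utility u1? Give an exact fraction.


Step 1: At the KS point, (u1-d1)/r1 = (u2-d2)/r2 = t and u1+u2 = 119
Step 2: u1 = d1 + r1*t and u2 = d2 + r2*t, so (d1 + r1*t) + (d2 + r2*t) = 119
Step 3: t = (119 - 1 - 1)/(51 + 97) = 117/148
Step 4: u1 = d1 + r1*t = 1 + 51 * 117/148 = 6115/148
Step 5: (Check: u2 = d2 + r2*t = 11497/148; u1+u2 = 6115/148 + 11497/148 = 119, on the frontier.)

6115/148


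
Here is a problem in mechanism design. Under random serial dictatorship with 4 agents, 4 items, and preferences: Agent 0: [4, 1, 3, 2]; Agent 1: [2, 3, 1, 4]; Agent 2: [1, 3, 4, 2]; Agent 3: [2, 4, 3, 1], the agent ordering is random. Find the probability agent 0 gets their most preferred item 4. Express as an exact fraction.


Step 1: Agent 0 wants item 4
Step 2: There are 24 possible orderings of agents
Step 3: In 20 orderings, agent 0 gets item 4
Step 4: Probability = 20/24 = 5/6

5/6


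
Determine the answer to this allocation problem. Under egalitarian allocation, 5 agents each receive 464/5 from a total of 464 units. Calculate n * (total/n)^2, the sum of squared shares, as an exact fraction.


Step 1: Each agent's share = 464/5
Step 2: Square of each share = (464/5)^2 = 215296/25
Step 3: Sum of squares = 5 * 215296/25 = 215296/5

215296/5


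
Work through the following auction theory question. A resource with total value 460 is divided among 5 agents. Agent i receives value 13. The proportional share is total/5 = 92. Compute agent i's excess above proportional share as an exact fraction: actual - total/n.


Step 1: Proportional share = 460/5 = 92
Step 2: Agent's actual allocation = 13
Step 3: Excess = 13 - 92 = -79

-79


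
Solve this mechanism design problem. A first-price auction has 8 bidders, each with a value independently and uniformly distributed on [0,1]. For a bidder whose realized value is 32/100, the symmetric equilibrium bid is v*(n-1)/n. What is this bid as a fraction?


Step 1: The symmetric BNE bidding function is b(v) = v * (n-1) / n
Step 2: Substitute v = 8/25 and n = 8
Step 3: b = 8/25 * 7/8
Step 4: b = 7/25

7/25


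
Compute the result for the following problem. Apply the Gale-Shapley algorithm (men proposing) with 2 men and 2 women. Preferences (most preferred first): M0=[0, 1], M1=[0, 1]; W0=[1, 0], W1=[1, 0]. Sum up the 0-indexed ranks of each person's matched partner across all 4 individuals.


Step 1: Run Gale-Shapley (men propose, women hold best offer):
  M0 proposes to W0; she accepts
  M1 proposes to W0; she switches from M0
  M0 proposes to W1; she accepts
Step 2: Final matching: W0-M1, W1-M0
Step 3: 0-indexed ranks (man's rank of his match, then woman's): 0 + 0 + 1 + 1
Step 4: Total rank sum = 2

2


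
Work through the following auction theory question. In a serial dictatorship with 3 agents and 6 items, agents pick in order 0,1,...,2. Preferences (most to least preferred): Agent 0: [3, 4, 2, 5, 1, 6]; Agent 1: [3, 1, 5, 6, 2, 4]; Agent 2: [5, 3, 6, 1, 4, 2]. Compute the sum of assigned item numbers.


Step 1: Agent 0 picks item 3
Step 2: Agent 1 picks item 1
Step 3: Agent 2 picks item 5
Step 4: Sum = 3 + 1 + 5 = 9

9


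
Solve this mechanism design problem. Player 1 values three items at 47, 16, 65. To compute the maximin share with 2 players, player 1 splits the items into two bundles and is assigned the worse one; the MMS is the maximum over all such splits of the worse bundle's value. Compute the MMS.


Step 1: Item values = 47, 16, 65
Step 2: Enumerate all 2-bundle partitions and take the smaller bundle:
  Partition 1: {47} vs {16,65} -> bundles 47, 81; min = 47
  Partition 2: {16} vs {47,65} -> bundles 16, 112; min = 16
  Partition 3: {65} vs {47,16} -> bundles 65, 63; min = 63
Step 3: MMS = max(47, 16, 63) = 63

63


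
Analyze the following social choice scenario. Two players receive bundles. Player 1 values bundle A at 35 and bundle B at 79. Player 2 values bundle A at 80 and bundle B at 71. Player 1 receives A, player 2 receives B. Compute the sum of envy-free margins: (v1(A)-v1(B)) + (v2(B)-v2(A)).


Step 1: Player 1's margin = v1(A) - v1(B) = 35 - 79 = -44
Step 2: Player 2's margin = v2(B) - v2(A) = 71 - 80 = -9
Step 3: Total margin = -44 + -9 = -53

-53


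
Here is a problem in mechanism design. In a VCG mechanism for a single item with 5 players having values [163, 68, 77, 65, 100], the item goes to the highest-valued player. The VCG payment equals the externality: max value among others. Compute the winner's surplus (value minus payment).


Step 1: The winner is the agent with the highest value: agent 0 with value 163
Step 2: Values of other agents: [68, 77, 65, 100]
Step 3: VCG payment = max of others' values = 100
Step 4: Surplus = 163 - 100 = 63

63


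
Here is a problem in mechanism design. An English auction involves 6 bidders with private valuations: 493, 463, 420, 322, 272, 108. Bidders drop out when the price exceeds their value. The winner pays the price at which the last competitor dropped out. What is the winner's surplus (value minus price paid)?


Step 1: Identify the highest value: 493
Step 2: Identify the second-highest value: 463
Step 3: The final price = second-highest value = 463
Step 4: Surplus = 493 - 463 = 30

30


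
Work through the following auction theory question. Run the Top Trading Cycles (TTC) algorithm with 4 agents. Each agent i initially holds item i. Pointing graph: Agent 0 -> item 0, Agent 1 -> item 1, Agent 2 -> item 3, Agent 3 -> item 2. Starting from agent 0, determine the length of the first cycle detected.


Step 1: Trace the pointer graph from agent 0: 0 -> 0
Step 2: A cycle is detected when we revisit agent 0
Step 3: The cycle is: 0 -> 0
Step 4: Cycle length = 1

1


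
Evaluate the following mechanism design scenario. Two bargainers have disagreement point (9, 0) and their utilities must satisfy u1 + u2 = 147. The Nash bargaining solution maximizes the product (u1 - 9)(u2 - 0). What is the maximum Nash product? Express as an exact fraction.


Step 1: The Nash solution splits surplus symmetrically above the disagreement point
Step 2: u1 = (total + d1 - d2)/2 = (147 + 9 - 0)/2 = 78
Step 3: u2 = (total - d1 + d2)/2 = (147 - 9 + 0)/2 = 69
Step 4: Nash product = (78 - 9) * (69 - 0)
Step 5: = 69 * 69 = 4761

4761


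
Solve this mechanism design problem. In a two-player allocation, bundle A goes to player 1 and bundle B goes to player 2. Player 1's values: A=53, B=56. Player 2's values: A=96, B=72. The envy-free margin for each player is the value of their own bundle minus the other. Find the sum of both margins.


Step 1: Player 1's margin = v1(A) - v1(B) = 53 - 56 = -3
Step 2: Player 2's margin = v2(B) - v2(A) = 72 - 96 = -24
Step 3: Total margin = -3 + -24 = -27

-27


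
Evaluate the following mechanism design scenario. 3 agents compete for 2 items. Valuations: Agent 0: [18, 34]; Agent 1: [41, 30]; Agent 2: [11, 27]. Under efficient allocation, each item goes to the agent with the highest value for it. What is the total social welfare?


Step 1: For each item, find the maximum value among all agents.
Step 2: Item 0 -> Agent 1 (value 41)
Step 3: Item 1 -> Agent 0 (value 34)
Step 4: Total welfare = 41 + 34 = 75

75


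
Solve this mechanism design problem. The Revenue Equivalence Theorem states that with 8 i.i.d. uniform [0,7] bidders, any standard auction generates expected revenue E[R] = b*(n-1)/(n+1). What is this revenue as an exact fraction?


Step 1: By Revenue Equivalence, expected revenue = b*(n-1)/(n+1)
Step 2: Substituting n = 8, b = 7
Step 3: Revenue = 7*(8-1)/(8+1) = 7*7/9
Step 4: Revenue = 49/9

49/9


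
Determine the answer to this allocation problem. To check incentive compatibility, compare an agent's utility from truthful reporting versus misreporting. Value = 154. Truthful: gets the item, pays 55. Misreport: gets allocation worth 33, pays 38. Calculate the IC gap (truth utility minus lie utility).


Step 1: U(truth) = value - payment = 154 - 55 = 99
Step 2: U(lie) = allocation - payment = 33 - 38 = -5
Step 3: IC gap = 99 - (-5) = 104

104


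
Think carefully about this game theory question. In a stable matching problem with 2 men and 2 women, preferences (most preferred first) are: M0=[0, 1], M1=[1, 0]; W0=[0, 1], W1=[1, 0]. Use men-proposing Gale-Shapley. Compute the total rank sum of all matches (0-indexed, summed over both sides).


Step 1: Run Gale-Shapley (men propose, women hold best offer):
  M0 proposes to W0; she accepts
  M1 proposes to W1; she accepts
Step 2: Final matching: W0-M0, W1-M1
Step 3: 0-indexed ranks (man's rank of his match, then woman's): 0 + 0 + 0 + 0
Step 4: Total rank sum = 0

0


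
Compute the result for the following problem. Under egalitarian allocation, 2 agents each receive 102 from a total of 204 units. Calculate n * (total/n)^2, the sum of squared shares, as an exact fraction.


Step 1: Each agent's share = 204/2 = 102
Step 2: Square of each share = (102)^2 = 10404
Step 3: Sum of squares = 2 * 10404 = 20808

20808


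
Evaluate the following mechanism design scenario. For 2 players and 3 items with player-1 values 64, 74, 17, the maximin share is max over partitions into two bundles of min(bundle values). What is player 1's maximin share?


Step 1: Item values = 64, 74, 17
Step 2: Enumerate all 2-bundle partitions and take the smaller bundle:
  Partition 1: {64} vs {74,17} -> bundles 64, 91; min = 64
  Partition 2: {74} vs {64,17} -> bundles 74, 81; min = 74
  Partition 3: {17} vs {64,74} -> bundles 17, 138; min = 17
Step 3: MMS = max(64, 74, 17) = 74

74


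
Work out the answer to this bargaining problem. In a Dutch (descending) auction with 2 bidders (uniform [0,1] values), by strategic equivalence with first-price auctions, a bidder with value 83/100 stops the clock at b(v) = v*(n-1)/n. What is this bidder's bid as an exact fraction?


Step 1: Dutch auctions are strategically equivalent to first-price auctions
Step 2: The equilibrium bid is b(v) = v*(n-1)/n
Step 3: b = 83/100 * 1/2
Step 4: b = 83/200

83/200


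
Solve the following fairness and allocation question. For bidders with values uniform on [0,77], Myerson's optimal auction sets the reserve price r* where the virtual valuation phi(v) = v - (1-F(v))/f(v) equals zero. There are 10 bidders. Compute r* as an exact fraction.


Step 1: For U[0,77], F(v) = v/77 and f(v) = 1/77
Step 2: phi(v) = v - (1 - v/77)/(1/77) = v - (77 - v) = 2v - 77
Step 3: Set phi(r*) = 0: 2r* - 77 = 0
Step 4: r* = 77/2 (the number of bidders n = 10 does not enter)

77/2


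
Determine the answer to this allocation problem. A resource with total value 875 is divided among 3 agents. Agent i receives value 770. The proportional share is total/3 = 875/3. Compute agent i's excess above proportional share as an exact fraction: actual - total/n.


Step 1: Proportional share = 875/3
Step 2: Agent's actual allocation = 770
Step 3: Excess = 770 - 875/3 = 1435/3

1435/3


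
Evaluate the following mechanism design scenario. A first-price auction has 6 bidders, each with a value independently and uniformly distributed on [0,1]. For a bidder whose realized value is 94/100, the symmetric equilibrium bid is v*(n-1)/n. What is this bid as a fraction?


Step 1: The symmetric BNE bidding function is b(v) = v * (n-1) / n
Step 2: Substitute v = 47/50 and n = 6
Step 3: b = 47/50 * 5/6
Step 4: b = 47/60

47/60


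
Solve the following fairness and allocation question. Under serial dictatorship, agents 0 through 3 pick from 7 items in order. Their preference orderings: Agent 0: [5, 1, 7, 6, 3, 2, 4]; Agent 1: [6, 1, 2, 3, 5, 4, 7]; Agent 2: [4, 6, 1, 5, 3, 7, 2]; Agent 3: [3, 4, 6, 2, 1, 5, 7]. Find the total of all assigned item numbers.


Step 1: Agent 0 picks item 5
Step 2: Agent 1 picks item 6
Step 3: Agent 2 picks item 4
Step 4: Agent 3 picks item 3
Step 5: Sum = 5 + 6 + 4 + 3 = 18

18


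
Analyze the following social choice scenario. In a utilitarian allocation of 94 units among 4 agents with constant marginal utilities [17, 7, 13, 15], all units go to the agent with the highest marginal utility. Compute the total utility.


Step 1: The marginal utilities are [17, 7, 13, 15]
Step 2: The highest marginal utility is 17
Step 3: All 94 units go to that agent
Step 4: Total utility = 17 * 94 = 1598

1598


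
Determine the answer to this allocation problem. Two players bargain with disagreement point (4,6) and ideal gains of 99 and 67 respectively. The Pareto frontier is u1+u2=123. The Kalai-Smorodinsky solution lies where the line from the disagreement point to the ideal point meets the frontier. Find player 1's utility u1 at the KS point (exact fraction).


Step 1: At the KS point, (u1-d1)/r1 = (u2-d2)/r2 = t and u1+u2 = 123
Step 2: u1 = d1 + r1*t and u2 = d2 + r2*t, so (d1 + r1*t) + (d2 + r2*t) = 123
Step 3: t = (123 - 4 - 6)/(99 + 67) = 113/166
Step 4: u1 = d1 + r1*t = 4 + 99 * 113/166 = 11851/166
Step 5: (Check: u2 = d2 + r2*t = 8567/166; u1+u2 = 11851/166 + 8567/166 = 123, on the frontier.)

11851/166


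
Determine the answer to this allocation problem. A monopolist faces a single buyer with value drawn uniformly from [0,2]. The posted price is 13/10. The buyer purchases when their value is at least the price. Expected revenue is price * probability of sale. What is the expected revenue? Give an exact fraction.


Step 1: Posted price r = 13/10, value support [0,2]
Step 2: P(v >= r) = (2 - 13/10)/2 = 7/20
Step 3: Expected revenue = r * P(v >= r) = 13/10 * 7/20
Step 4: Revenue = 91/200

91/200


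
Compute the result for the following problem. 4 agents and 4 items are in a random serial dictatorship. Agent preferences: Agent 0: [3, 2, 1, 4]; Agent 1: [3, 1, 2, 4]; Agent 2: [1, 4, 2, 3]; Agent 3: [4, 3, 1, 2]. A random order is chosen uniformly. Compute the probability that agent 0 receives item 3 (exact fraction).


Step 1: Agent 0 wants item 3
Step 2: There are 24 possible orderings of agents
Step 3: In 12 orderings, agent 0 gets item 3
Step 4: Probability = 12/24 = 1/2

1/2


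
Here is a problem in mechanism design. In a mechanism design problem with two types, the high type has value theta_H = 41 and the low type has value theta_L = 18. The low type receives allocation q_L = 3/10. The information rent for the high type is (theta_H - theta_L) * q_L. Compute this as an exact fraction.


Step 1: theta_H - theta_L = 41 - 18 = 23
Step 2: Information rent = (theta_H - theta_L) * q_L
Step 3: = 23 * 3/10
Step 4: = 69/10

69/10
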